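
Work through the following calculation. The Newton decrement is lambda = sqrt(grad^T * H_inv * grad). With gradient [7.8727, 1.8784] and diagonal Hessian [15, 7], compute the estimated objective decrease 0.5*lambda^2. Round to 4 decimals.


Step 1: H is diagonal, so H^(-1) * g = [0.5248, 0.2683].
Step 2: g^T H^(-1) g = sum_i g_i^2 / H_ii
  = (7.8727)^2/15 + (1.8784)^2/7
  = 4.132 + 0.5041 = 4.636
Step 3: Objective decrease = 0.5 * g^T H^(-1) g = 2.318


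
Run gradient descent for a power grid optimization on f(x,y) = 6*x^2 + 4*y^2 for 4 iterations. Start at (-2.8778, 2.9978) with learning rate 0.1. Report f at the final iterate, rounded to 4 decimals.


Gradient descent on f(x,y) = 6*x^2 + 4*y^2.
Starting point: (-2.8778, 2.9978), alpha = 0.1
Step 1: grad_x = 2*6*-2.8778 = -34.5336, grad_y = 2*4*2.9978 = 23.9824
  x_1 = -2.8778 - 0.1*-34.5336 = 0.5756
  y_1 = 2.9978 - 0.1*23.9824 = 0.5996
Step 2: grad_x = 2*6*0.5756 = 6.9067, grad_y = 2*4*0.5996 = 4.7965
  x_2 = 0.5756 - 0.1*6.9067 = -0.1151
  y_2 = 0.5996 - 0.1*4.7965 = 0.1199
Step 3: grad_x = 2*6*-0.1151 = -1.3813, grad_y = 2*4*0.1199 = 0.9593
  x_3 = -0.1151 - 0.1*-1.3813 = 0.023
  y_3 = 0.1199 - 0.1*0.9593 = 0.024
Step 4: grad_x = 2*6*0.023 = 0.2763, grad_y = 2*4*0.024 = 0.1919
  x_4 = 0.023 - 0.1*0.2763 = -0.0046
  y_4 = 0.024 - 0.1*0.1919 = 0.0048
f(-0.0046, 0.0048) = 6*(-0.0046)^2 + 4*0.0048^2 = 0.0002


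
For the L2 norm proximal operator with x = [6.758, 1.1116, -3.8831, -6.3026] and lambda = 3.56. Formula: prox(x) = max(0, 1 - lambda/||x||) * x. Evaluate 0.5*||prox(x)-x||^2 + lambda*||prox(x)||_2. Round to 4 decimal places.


Step 1: Compute ||x||.
||x|| = 10.085
Step 2: Compute scaling factor.
scale = max(0, 1 - 3.56/10.085) = 0.647
Step 3: prox(x) = [4.3724, 0.7192, -2.5124, -4.0778]
||prox(x)|| = 6.525
Step 4: Proximal objective.
0.5*||prox-x||^2 = 6.3368
lambda*||prox|| = 23.229
Total = 29.5658


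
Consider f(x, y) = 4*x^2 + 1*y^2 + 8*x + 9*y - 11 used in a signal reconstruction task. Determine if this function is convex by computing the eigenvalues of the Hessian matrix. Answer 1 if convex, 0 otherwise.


The Hessian of f(x,y) = 4*x^2 + 1*y^2 + 8*x + 9*y - 11 is:
H = [[8, 0], [0, 2]]
Trace = 8 + 2 = 10
Determinant = 8*2 - (0)^2 = 16
Discriminant = (10)^2 - 4*16 = 36.0
Eigenvalues: lambda_1 = 2.0, lambda_2 = 8.0
The function is convex.

1


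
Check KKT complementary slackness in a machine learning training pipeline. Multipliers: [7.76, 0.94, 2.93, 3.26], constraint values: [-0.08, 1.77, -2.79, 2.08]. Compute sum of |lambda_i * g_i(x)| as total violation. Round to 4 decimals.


KKT complementary slackness check:
lambda_1 * g_1 = 7.76 * -0.08 = -0.6208
lambda_2 * g_2 = 0.94 * 1.77 = 1.6638
lambda_3 * g_3 = 2.93 * -2.79 = -8.1747
lambda_4 * g_4 = 3.26 * 2.08 = 6.7808
Total violation = 0.6208 + 1.6638 + 8.1747 + 6.7808 = 17.2401


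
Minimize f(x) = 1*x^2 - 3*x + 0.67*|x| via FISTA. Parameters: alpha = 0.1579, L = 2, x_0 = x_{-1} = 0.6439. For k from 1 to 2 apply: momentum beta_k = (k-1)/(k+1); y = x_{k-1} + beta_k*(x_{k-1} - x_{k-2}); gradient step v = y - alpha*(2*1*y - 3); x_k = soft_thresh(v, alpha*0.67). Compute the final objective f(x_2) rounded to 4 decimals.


FISTA on f(x) = 1*x^2 - 3*x + 0.67*|x|
L = 2, alpha = 0.1579
Iteration 1: beta = 0.0, y = 0.6439 + 0.0*(0.6439 - 0.6439) = 0.6439
  grad(y) = -1.7122, v = y - alpha*grad = 0.9143
  prox(v) = soft_thresh(0.9143, 0.1058) = 0.8085
Iteration 2: beta = 0.3333, y = 0.8085 + 0.3333*(0.8085 - 0.6439) = 0.8633
  grad(y) = -1.2734, v = y - alpha*grad = 1.0644
  prox(v) = soft_thresh(1.0644, 0.1058) = 0.9586
f(x_2) = 1*0.9586^2 - 3*0.9586 + 0.67*|0.9586| = -1.3146


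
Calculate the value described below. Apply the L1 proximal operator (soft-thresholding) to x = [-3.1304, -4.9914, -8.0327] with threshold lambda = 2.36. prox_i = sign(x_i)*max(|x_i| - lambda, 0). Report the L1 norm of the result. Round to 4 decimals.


Soft-thresholding with lambda = 2.36:
prox(-3.1304) = sign(-3.1304)*max(|-3.1304| - 2.36, 0) = -0.7704
prox(-4.9914) = sign(-4.9914)*max(|-4.9914| - 2.36, 0) = -2.6314
prox(-8.0327) = sign(-8.0327)*max(|-8.0327| - 2.36, 0) = -5.6727
prox(x) = [-0.7704, -2.6314, -5.6727]
||prox(x)||_1 = 0.7704 + 2.6314 + 5.6727 = 9.0745


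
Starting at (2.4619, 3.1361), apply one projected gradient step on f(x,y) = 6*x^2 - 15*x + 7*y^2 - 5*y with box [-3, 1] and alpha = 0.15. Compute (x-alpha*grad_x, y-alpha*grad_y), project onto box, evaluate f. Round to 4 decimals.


Step 1: Compute gradient at (2.4619, 3.1361).
grad_x = 2*6*2.4619 - 15 = 14.5428
grad_y = 2*7*3.1361 - 5 = 38.9054
Step 2: Gradient step.
x_raw = 2.4619 - 0.15*14.5428 = 0.2805
y_raw = 3.1361 - 0.15*38.9054 = -2.6997
Step 3: Project onto [-3, 1].
x_proj = clip(0.2805) = 0.2805
y_proj = clip(-2.6997) = -2.6997
Step 4: Evaluate f.
f(0.2805, -2.6997) = 60.7824


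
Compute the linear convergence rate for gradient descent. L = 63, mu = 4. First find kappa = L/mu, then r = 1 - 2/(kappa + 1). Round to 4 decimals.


Step 1: Compute the condition number.
kappa = L/mu = 63/4 = 15.75
Step 2: Compute the convergence rate.
r = 1 - 2/(kappa + 1) = 1 - 2*mu/(L + mu) = (L - mu)/(L + mu) = 59/67 = 0.8806


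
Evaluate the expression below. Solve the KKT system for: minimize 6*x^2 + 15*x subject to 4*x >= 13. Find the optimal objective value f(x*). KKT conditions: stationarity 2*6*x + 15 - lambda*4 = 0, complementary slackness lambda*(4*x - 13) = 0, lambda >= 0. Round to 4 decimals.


Step 1: Try lambda = 0 (constraint inactive).
x_unc = -15/(2*6) = -1.25
Check: 4*-1.25 = -5.0 < 13 -- violated!
Step 2: Constraint must be active: 4*x = 13
x* = 13/4 = 3.25
lambda = (2*6*3.25 + 15)/4 = 13.5
Step 3: Compute optimal value.
f(x*) = 6*3.25^2 + 15*3.25 = 112.125


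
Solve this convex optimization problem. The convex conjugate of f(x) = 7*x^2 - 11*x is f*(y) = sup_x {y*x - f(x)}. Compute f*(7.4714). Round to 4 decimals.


f*(y) = sup_x {y*x - a*x^2 - b*x} = sup_x {(y-b)*x - a*x^2}
FOC: (y - b) - 2a*x = 0 => x* = (y - b)/(2a)
x* = (7.4714 + 11)/(2*7) = 1.3194
f*(7.4714) = (y-b)^2/(4a) = (7.4714 + 11)^2/(4*7)
= 341.1926/28 = 12.1855


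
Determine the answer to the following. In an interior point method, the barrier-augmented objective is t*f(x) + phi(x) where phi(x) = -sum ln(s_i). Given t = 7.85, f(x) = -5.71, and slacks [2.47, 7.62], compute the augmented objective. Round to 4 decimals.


Step 1: Compute log-barrier.
ln values: [0.9042, 2.0308]
phi = -(0.9042 + 2.0308) = -2.935
Step 2: Compute augmented objective.
t*f(x) = 7.85*-5.71 = -44.8235
Total = -44.8235 - 2.935 = -47.7585


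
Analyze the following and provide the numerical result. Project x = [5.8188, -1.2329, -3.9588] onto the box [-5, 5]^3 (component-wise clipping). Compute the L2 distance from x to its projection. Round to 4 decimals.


Project each component onto [-5, 5].
clip(5.8188) = 5.0, clip(-1.2329) = -1.2329, clip(-3.9588) = -3.9588
Projection = [5.0, -1.2329, -3.9588]
Squared diffs: [0.6704, 0.0, 0.0]
Distance = sqrt(0.6704) = 0.8188


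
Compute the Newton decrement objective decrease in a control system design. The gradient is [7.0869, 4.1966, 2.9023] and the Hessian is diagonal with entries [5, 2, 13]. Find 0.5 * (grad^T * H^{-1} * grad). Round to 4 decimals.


Step 1: H is diagonal, so H^(-1) * g = [1.4174, 2.0983, 0.2233].
Step 2: g^T H^(-1) g = sum_i g_i^2 / H_ii
  = (7.0869)^2/5 + (4.1966)^2/2 + (2.9023)^2/13
  = 10.0448 + 8.8057 + 0.6479 = 19.4985
Step 3: Objective decrease = 0.5 * g^T H^(-1) g = 9.7493


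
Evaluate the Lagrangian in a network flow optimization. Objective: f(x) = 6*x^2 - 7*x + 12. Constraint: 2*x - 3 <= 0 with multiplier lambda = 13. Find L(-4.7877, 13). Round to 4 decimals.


Step 1: Evaluate f(x).
f(-4.7877) = 6*(-4.7877)^2 - 7*(-4.7877) + 12 = 183.0463
Step 2: Evaluate g(x).
g(-4.7877) = 2*-4.7877 - 3 = -12.5754
Step 3: Compute Lagrangian.
L = 183.0463 + 13*-12.5754 = 19.5661


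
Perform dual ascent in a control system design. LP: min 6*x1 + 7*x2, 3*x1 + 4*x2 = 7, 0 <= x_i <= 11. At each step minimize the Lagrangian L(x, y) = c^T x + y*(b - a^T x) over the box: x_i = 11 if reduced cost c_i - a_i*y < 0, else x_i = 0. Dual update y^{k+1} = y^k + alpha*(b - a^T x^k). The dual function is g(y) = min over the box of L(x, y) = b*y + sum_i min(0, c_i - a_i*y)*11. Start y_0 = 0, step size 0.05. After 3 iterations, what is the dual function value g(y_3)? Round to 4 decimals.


Dual ascent for LP: min 6*x1 + 7*x2, 3*x1 + 4*x2 = 7, 0 <= x_i <= 11
Step 1: y^k = 0.0, reduced costs: (6.0, 7.0)
  x^k = (0.0, 0.0), subgradient = b - a^T x = 7.0
  y^{k+1} = 0.0 + 0.05*7.0 = 0.35
Step 2: y^k = 0.35, reduced costs: (4.95, 5.6)
  x^k = (0.0, 0.0), subgradient = b - a^T x = 7.0
  y^{k+1} = 0.35 + 0.05*7.0 = 0.7
Step 3: y^k = 0.7, reduced costs: (3.9, 4.2)
  x^k = (0.0, 0.0), subgradient = b - a^T x = 7.0
  y^{k+1} = 0.7 + 0.05*7.0 = 1.05
Dual objective at y_3 = 1.05: reduced costs (2.85, 2.8), box minimizer x = (0.0, 0.0)
g(y_3) = b*y + (c1 - a1*y)*x1 + (c2 - a2*y)*x2 = 7*1.05 + 2.85*0.0 + 2.8*0.0 = 7.35 + 0.0 + 0.0 = 7.35


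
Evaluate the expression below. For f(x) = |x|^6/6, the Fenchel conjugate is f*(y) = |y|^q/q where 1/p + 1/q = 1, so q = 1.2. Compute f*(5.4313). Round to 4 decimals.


The conjugate exponent q satisfies 1/p + 1/q = 1.
p = 6, so q = 6/(6 - 1) = 1.2
|y|^q = 5.4313^1.2 = 7.6188
f*(5.4313) = 7.6188 / 1.2 = 6.349


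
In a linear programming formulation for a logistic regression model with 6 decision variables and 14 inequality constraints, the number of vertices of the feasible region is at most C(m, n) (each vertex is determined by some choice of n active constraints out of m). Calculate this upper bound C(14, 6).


Each vertex corresponds to some choice of n active constraints out of m, so the number of vertices is at most C(m, n) = m! / (n!(m-n)!).
m = 14, n = 6
Numerator: 14 * 13 * 12 * 11 * 10 * 9
Denominator: 6! = 720
C(14, 6) = 3003


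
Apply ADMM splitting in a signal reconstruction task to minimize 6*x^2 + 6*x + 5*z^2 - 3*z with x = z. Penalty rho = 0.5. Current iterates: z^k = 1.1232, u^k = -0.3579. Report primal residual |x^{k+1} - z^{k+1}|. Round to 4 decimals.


ADMM iteration with rho = 0.5, z^k = 1.1232, u^k = -0.3579
Step 1: x-update.
Minimize 6*x^2 + 6*x + (0.5/2)*(x - 1.1232 - 0.3579)^2
FOC: (2*6 + 0.5)*x = -6 + 0.5*(1.1232 + 0.3579)
x^{k+1} = -0.4208
Step 2: z-update.
Minimize 5*z^2 - 3*z + (0.5/2)*(-0.4208 - z - 0.3579)^2
FOC: (2*5 + 0.5)*z = 3 + 0.5*(-0.4208 - 0.3579)
z^{k+1} = 0.2486
Step 3: u-update.
u^{k+1} = -0.3579 - 0.4208 - 0.2486 = -1.0273
Step 4: Primal residual = |-0.4208 - 0.2486| = 0.6694


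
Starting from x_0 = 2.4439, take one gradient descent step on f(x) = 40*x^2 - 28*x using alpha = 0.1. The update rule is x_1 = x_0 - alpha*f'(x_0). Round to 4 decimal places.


We compute the gradient at x_0 and apply the update.
f'(x) = 80*x - 28
f'(2.4439) = 80*2.4439 - 28 = 167.512
x_1 = 2.4439 - 0.1*167.512 = -14.3073


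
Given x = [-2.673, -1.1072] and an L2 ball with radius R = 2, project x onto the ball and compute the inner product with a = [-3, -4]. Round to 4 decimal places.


Step 1: Compute ||x|| (intermediates to 6 decimals).
||x|| = sqrt((-2.673)^2 + (-1.1072)^2) = 2.893237
Step 2: Project.
Since ||x|| > R, scale = R/||x|| = 2/2.893237 = 0.691267, proj(x) = scale * x
proj(x) = [-1.847757, -0.765371]
Step 3: Dot product.
a^T * proj(x) = -3*(-1.847757) - 4*(-0.765371) = 8.6048


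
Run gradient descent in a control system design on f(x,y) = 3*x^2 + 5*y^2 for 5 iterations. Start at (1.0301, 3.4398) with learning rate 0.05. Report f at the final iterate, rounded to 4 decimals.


Gradient descent on f(x,y) = 3*x^2 + 5*y^2.
Starting point: (1.0301, 3.4398), alpha = 0.05
Step 1: grad_x = 2*3*1.0301 = 6.1806, grad_y = 2*5*3.4398 = 34.398
  x_1 = 1.0301 - 0.05*6.1806 = 0.7211
  y_1 = 3.4398 - 0.05*34.398 = 1.7199
Step 2: grad_x = 2*3*0.7211 = 4.3264, grad_y = 2*5*1.7199 = 17.199
  x_2 = 0.7211 - 0.05*4.3264 = 0.5047
  y_2 = 1.7199 - 0.05*17.199 = 0.86
Step 3: grad_x = 2*3*0.5047 = 3.0285, grad_y = 2*5*0.86 = 8.5995
  x_3 = 0.5047 - 0.05*3.0285 = 0.3533
  y_3 = 0.86 - 0.05*8.5995 = 0.43
Step 4: grad_x = 2*3*0.3533 = 2.1199, grad_y = 2*5*0.43 = 4.2998
  x_4 = 0.3533 - 0.05*2.1199 = 0.2473
  y_4 = 0.43 - 0.05*4.2998 = 0.215
Step 5: grad_x = 2*3*0.2473 = 1.484, grad_y = 2*5*0.215 = 2.1499
  x_5 = 0.2473 - 0.05*1.484 = 0.1731
  y_5 = 0.215 - 0.05*2.1499 = 0.1075
f(0.1731, 0.1075) = 3*0.1731^2 + 5*0.1075^2 = 0.1477


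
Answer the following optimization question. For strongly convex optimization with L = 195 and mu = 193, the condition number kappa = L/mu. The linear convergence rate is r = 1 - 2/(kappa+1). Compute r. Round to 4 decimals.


Step 1: Compute the condition number.
kappa = L/mu = 195/193 = 1.0104
Step 2: Compute the convergence rate.
r = 1 - 2/(kappa + 1) = 1 - 2*mu/(L + mu) = (L - mu)/(L + mu) = 2/388 = 0.0052


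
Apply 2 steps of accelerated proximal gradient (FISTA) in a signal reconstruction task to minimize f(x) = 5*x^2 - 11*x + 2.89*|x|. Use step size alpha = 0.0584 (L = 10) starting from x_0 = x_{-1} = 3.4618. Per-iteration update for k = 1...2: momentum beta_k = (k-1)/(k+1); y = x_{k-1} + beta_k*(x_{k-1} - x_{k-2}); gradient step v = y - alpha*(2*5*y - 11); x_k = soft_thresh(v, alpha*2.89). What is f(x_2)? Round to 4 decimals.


FISTA on f(x) = 5*x^2 - 11*x + 2.89*|x|
L = 10, alpha = 0.0584
Iteration 1: beta = 0.0, y = 3.4618 + 0.0*(3.4618 - 3.4618) = 3.4618
  grad(y) = 23.618, v = y - alpha*grad = 2.0825
  prox(v) = soft_thresh(2.0825, 0.1688) = 1.9137
Iteration 2: beta = 0.3333, y = 1.9137 + 0.3333*(1.9137 - 3.4618) = 1.3977
  grad(y) = 2.9771, v = y - alpha*grad = 1.2238
  prox(v) = soft_thresh(1.2238, 0.1688) = 1.0551
f(x_2) = 5*1.0551^2 - 11*1.0551 + 2.89*|1.0551| = -2.9908


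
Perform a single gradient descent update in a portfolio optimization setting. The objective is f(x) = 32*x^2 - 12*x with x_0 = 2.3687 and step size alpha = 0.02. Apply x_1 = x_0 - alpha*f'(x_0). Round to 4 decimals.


We compute the gradient at x_0 and apply the update.
f'(x) = 64*x - 12
f'(2.3687) = 64*2.3687 - 12 = 139.5968
x_1 = 2.3687 - 0.02*139.5968 = -0.4232


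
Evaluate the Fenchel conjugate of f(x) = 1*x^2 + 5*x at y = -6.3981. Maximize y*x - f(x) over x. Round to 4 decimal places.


f*(y) = sup_x {y*x - a*x^2 - b*x} = sup_x {(y-b)*x - a*x^2}
FOC: (y - b) - 2a*x = 0 => x* = (y - b)/(2a)
x* = (-6.3981 - 5)/(2*1) = -5.6991
f*(-6.3981) = (y-b)^2/(4a) = (-6.3981 - 5)^2/(4*1)
= 129.9167/4 = 32.4792


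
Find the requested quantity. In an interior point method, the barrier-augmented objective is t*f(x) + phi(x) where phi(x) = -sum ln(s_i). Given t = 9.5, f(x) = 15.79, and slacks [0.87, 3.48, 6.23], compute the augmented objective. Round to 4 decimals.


Step 1: Compute log-barrier.
ln values: [-0.1393, 1.247, 1.8294]
phi = -(-0.1393 + 1.247 + 1.8294) = -2.9371
Step 2: Compute augmented objective.
t*f(x) = 9.5*15.79 = 150.005
Total = 150.005 - 2.9371 = 147.0679


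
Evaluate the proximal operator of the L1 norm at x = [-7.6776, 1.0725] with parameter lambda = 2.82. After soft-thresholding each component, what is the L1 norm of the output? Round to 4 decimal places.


Soft-thresholding with lambda = 2.82:
prox(-7.6776) = sign(-7.6776)*max(|-7.6776| - 2.82, 0) = -4.8576
prox(1.0725) = sign(1.0725)*max(|1.0725| - 2.82, 0) = 0.0
prox(x) = [-4.8576, 0.0]
||prox(x)||_1 = 4.8576 + 0.0 = 4.8576


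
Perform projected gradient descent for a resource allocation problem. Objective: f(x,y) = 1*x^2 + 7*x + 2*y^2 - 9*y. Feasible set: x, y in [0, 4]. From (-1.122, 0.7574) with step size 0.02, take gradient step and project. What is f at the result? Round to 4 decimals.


Step 1: Compute gradient at (-1.122, 0.7574).
grad_x = 2*1*-1.122 + 7 = 4.756
grad_y = 2*2*0.7574 - 9 = -5.9704
Step 2: Gradient step.
x_raw = -1.122 - 0.02*4.756 = -1.2171
y_raw = 0.7574 - 0.02*-5.9704 = 0.8768
Step 3: Project onto [0, 4].
x_proj = clip(-1.2171) = 0.0
y_proj = clip(0.8768) = 0.8768
Step 4: Evaluate f.
f(0.0, 0.8768) = -6.3537


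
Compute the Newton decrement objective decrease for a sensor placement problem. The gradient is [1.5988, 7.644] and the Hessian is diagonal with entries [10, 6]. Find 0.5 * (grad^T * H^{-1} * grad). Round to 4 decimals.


Step 1: H is diagonal, so H^(-1) * g = [0.1599, 1.274].
Step 2: g^T H^(-1) g = sum_i g_i^2 / H_ii
  = (1.5988)^2/10 + (7.644)^2/6
  = 0.2556 + 9.7385 = 9.9941
Step 3: Objective decrease = 0.5 * g^T H^(-1) g = 4.997


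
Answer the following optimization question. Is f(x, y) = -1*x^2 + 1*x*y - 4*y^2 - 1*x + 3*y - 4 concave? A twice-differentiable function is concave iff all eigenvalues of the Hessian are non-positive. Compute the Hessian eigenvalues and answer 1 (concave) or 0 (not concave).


The Hessian of f(x,y) = -1*x^2 + 1*x*y - 4*y^2 - 1*x + 3*y - 4 is:
H = [[-2, 1], [1, -8]]
Trace = -2 - 8 = -10
Determinant = -2*-8 - (1)^2 = 15
Discriminant = (-10)^2 - 4*15 = 40.0
Eigenvalues: lambda_1 = -8.1623, lambda_2 = -1.8377
The function is concave.

1


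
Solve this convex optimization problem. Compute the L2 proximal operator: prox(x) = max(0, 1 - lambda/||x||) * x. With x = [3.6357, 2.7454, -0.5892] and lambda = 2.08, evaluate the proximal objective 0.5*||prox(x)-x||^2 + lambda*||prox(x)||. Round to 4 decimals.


Step 1: Compute ||x||.
||x|| = 4.5938
Step 2: Compute scaling factor.
scale = max(0, 1 - 2.08/4.5938) = 0.5472
Step 3: prox(x) = [1.9895, 1.5023, -0.3224]
||prox(x)|| = 2.5138
Step 4: Proximal objective.
0.5*||prox-x||^2 = 2.1632
lambda*||prox|| = 5.2287
Total = 7.3918


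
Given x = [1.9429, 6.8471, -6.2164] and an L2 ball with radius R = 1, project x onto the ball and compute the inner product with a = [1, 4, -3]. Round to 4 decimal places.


Step 1: Compute ||x|| (intermediates to 6 decimals).
||x|| = sqrt(1.9429^2 + 6.8471^2 + (-6.2164)^2) = 9.449935
Step 2: Project.
Since ||x|| > R, scale = R/||x|| = 1/9.449935 = 0.105821, proj(x) = scale * x
proj(x) = [0.2056, 0.724567, -0.657826]
Step 3: Dot product.
a^T * proj(x) = 1*0.2056 + 4*0.724567 - 3*(-0.657826) = 5.0773


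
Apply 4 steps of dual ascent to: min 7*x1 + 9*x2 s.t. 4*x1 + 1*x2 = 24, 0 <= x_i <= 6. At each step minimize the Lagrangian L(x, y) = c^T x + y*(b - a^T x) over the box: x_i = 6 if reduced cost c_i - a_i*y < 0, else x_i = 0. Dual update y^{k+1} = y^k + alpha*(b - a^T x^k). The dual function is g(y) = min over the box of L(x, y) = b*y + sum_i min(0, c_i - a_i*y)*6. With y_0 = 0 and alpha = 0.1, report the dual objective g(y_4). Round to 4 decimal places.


Dual ascent for LP: min 7*x1 + 9*x2, 4*x1 + 1*x2 = 24, 0 <= x_i <= 6
Step 1: y^k = 0.0, reduced costs: (7.0, 9.0)
  x^k = (0.0, 0.0), subgradient = b - a^T x = 24.0
  y^{k+1} = 0.0 + 0.1*24.0 = 2.4
Step 2: y^k = 2.4, reduced costs: (-2.6, 6.6)
  x^k = (6.0, 0.0), subgradient = b - a^T x = 0.0
  y^{k+1} = 2.4 + 0.1*0.0 = 2.4
Step 3: y^k = 2.4, reduced costs: (-2.6, 6.6)
  x^k = (6.0, 0.0), subgradient = b - a^T x = 0.0
  y^{k+1} = 2.4 + 0.1*0.0 = 2.4
Step 4: y^k = 2.4, reduced costs: (-2.6, 6.6)
  x^k = (6.0, 0.0), subgradient = b - a^T x = 0.0
  y^{k+1} = 2.4 + 0.1*0.0 = 2.4
Dual objective at y_4 = 2.4: reduced costs (-2.6, 6.6), box minimizer x = (6.0, 0.0)
g(y_4) = b*y + (c1 - a1*y)*x1 + (c2 - a2*y)*x2 = 24*2.4 + (-2.6)*6.0 + 6.6*0.0 = 57.6 - 15.6 + 0.0 = 42.0


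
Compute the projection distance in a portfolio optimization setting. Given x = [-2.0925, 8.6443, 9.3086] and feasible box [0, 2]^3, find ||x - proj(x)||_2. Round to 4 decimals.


Project each component onto [0, 2].
clip(-2.0925) = 0.0, clip(8.6443) = 2.0, clip(9.3086) = 2.0
Projection = [0.0, 2.0, 2.0]
Squared diffs: [4.3786, 44.1467, 53.4156]
Distance = sqrt(101.9409) = 10.0966


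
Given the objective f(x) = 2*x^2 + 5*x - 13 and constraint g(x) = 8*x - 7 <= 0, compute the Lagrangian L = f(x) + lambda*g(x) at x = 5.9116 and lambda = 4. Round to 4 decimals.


Step 1: Evaluate f(x).
f(5.9116) = 2*5.9116^2 + 5*5.9116 - 13 = 86.452
Step 2: Evaluate g(x).
g(5.9116) = 8*5.9116 - 7 = 40.2928
Step 3: Compute Lagrangian.
L = 86.452 + 4*40.2928 = 247.6232


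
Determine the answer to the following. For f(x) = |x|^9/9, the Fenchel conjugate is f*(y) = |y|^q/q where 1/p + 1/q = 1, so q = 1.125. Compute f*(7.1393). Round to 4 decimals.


The conjugate exponent q satisfies 1/p + 1/q = 1.
p = 9, so q = 9/(9 - 1) = 1.125
|y|^q = 7.1393^1.125 = 9.1277
f*(7.1393) = 9.1277 / 1.125 = 8.1135


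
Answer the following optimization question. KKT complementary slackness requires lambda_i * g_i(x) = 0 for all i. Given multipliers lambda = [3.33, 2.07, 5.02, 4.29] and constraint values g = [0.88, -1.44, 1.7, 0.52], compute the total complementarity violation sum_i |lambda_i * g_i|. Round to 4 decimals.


KKT complementary slackness check:
lambda_1 * g_1 = 3.33 * 0.88 = 2.9304
lambda_2 * g_2 = 2.07 * -1.44 = -2.9808
lambda_3 * g_3 = 5.02 * 1.7 = 8.534
lambda_4 * g_4 = 4.29 * 0.52 = 2.2308
Total violation = 2.9304 + 2.9808 + 8.534 + 2.2308 = 16.676


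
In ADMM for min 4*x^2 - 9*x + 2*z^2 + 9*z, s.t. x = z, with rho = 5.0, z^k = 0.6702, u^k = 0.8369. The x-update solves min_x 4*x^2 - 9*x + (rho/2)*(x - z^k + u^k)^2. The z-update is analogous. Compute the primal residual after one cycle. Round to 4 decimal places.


ADMM iteration with rho = 5.0, z^k = 0.6702, u^k = 0.8369
Step 1: x-update.
Minimize 4*x^2 - 9*x + (5.0/2)*(x - 0.6702 + 0.8369)^2
FOC: (2*4 + 5.0)*x = 9 + 5.0*(0.6702 - 0.8369)
x^{k+1} = 0.6282
Step 2: z-update.
Minimize 2*z^2 + 9*z + (5.0/2)*(0.6282 - z + 0.8369)^2
FOC: (2*2 + 5.0)*z = -9 + 5.0*(0.6282 + 0.8369)
z^{k+1} = -0.1861
Step 3: u-update.
u^{k+1} = 0.8369 + 0.6282 + 0.1861 = 1.6512
Step 4: Primal residual = |0.6282 + 0.1861| = 0.8143


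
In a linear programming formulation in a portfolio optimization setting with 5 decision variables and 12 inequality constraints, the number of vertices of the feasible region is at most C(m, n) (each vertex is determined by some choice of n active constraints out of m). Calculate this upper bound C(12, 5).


Each vertex corresponds to some choice of n active constraints out of m, so the number of vertices is at most C(m, n) = m! / (n!(m-n)!).
m = 12, n = 5
Numerator: 12 * 11 * 10 * 9 * 8
Denominator: 5! = 120
C(12, 5) = 792


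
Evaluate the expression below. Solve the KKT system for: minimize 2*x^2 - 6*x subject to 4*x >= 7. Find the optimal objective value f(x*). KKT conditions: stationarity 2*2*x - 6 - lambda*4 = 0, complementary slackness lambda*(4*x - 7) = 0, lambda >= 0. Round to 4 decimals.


Step 1: Try lambda = 0 (constraint inactive).
x_unc = 6/(2*2) = 1.5
Check: 4*1.5 = 6.0 < 7 -- violated!
Step 2: Constraint must be active: 4*x = 7
x* = 7/4 = 1.75
lambda = (2*2*1.75 - 6)/4 = 0.25
Step 3: Compute optimal value.
f(x*) = 2*1.75^2 - 6*1.75 = -4.375


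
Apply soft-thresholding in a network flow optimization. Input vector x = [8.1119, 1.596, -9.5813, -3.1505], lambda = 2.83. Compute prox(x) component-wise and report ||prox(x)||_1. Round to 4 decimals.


Soft-thresholding with lambda = 2.83:
prox(8.1119) = sign(8.1119)*max(|8.1119| - 2.83, 0) = 5.2819
prox(1.596) = sign(1.596)*max(|1.596| - 2.83, 0) = 0.0
prox(-9.5813) = sign(-9.5813)*max(|-9.5813| - 2.83, 0) = -6.7513
prox(-3.1505) = sign(-3.1505)*max(|-3.1505| - 2.83, 0) = -0.3205
prox(x) = [5.2819, 0.0, -6.7513, -0.3205]
||prox(x)||_1 = 5.2819 + 0.0 + 6.7513 + 0.3205 = 12.3537


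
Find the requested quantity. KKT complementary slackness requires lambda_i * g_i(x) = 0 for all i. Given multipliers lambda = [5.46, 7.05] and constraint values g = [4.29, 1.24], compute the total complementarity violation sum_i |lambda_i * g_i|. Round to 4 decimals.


KKT complementary slackness check:
lambda_1 * g_1 = 5.46 * 4.29 = 23.4234
lambda_2 * g_2 = 7.05 * 1.24 = 8.742
Total violation = 23.4234 + 8.742 = 32.1654


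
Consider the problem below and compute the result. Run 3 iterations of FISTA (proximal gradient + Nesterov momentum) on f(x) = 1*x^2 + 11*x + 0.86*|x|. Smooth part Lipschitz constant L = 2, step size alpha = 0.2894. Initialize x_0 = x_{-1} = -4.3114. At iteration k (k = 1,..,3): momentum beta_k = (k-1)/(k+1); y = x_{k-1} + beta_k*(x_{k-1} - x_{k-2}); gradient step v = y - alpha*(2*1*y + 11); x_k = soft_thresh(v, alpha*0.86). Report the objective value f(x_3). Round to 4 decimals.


FISTA on f(x) = 1*x^2 + 11*x + 0.86*|x|
L = 2, alpha = 0.2894
Iteration 1: beta = 0.0, y = -4.3114 + 0.0*(-4.3114 + 4.3114) = -4.3114
  grad(y) = 2.3772, v = y - alpha*grad = -4.9994
  prox(v) = soft_thresh(-4.9994, 0.2489) = -4.7505
Iteration 2: beta = 0.3333, y = -4.7505 + 0.3333*(-4.7505 + 4.3114) = -4.8968
  grad(y) = 1.2063, v = y - alpha*grad = -5.2459
  prox(v) = soft_thresh(-5.2459, 0.2489) = -4.9971
Iteration 3: beta = 0.5, y = -4.9971 + 0.5*(-4.9971 + 4.7505) = -5.1204
  grad(y) = 0.7593, v = y - alpha*grad = -5.3401
  prox(v) = soft_thresh(-5.3401, 0.2489) = -5.0912
f(x_3) = 1*(-5.0912)^2 + 11*(-5.0912) + 0.86*|-5.0912| = -25.7045


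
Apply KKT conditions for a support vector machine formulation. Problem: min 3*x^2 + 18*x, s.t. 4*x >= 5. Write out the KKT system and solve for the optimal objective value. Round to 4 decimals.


Step 1: Try lambda = 0 (constraint inactive).
x_unc = -18/(2*3) = -3.0
Check: 4*-3.0 = -12.0 < 5 -- violated!
Step 2: Constraint must be active: 4*x = 5
x* = 5/4 = 1.25
lambda = (2*3*1.25 + 18)/4 = 6.375
Step 3: Compute optimal value.
f(x*) = 3*1.25^2 + 18*1.25 = 27.1875


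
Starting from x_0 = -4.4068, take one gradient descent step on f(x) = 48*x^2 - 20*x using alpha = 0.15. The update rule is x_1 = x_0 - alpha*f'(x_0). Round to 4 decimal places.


We compute the gradient at x_0 and apply the update.
f'(x) = 96*x - 20
f'(-4.4068) = 96*-4.4068 - 20 = -443.0528
x_1 = -4.4068 - 0.15*-443.0528 = 62.0511


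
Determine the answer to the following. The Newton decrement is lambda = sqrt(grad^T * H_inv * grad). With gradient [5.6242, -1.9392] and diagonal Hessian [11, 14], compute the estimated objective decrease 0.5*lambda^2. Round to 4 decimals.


Step 1: H is diagonal, so H^(-1) * g = [0.5113, -0.1385].
Step 2: g^T H^(-1) g = sum_i g_i^2 / H_ii
  = (5.6242)^2/11 + (-1.9392)^2/14
  = 2.8756 + 0.2686 = 3.1442
Step 3: Objective decrease = 0.5 * g^T H^(-1) g = 1.5721


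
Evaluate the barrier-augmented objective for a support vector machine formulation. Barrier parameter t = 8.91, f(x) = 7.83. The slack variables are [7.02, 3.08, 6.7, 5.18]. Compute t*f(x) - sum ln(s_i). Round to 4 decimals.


Step 1: Compute log-barrier.
ln values: [1.9488, 1.1249, 1.9021, 1.6448]
phi = -(1.9488 + 1.1249 + 1.9021 + 1.6448) = -6.6206
Step 2: Compute augmented objective.
t*f(x) = 8.91*7.83 = 69.7653
Total = 69.7653 - 6.6206 = 63.1447


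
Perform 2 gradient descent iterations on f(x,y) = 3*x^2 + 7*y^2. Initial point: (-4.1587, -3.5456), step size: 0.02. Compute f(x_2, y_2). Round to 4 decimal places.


Gradient descent on f(x,y) = 3*x^2 + 7*y^2.
Starting point: (-4.1587, -3.5456), alpha = 0.02
Step 1: grad_x = 2*3*-4.1587 = -24.9522, grad_y = 2*7*-3.5456 = -49.6384
  x_1 = -4.1587 - 0.02*-24.9522 = -3.6597
  y_1 = -3.5456 - 0.02*-49.6384 = -2.5528
Step 2: grad_x = 2*3*-3.6597 = -21.9579, grad_y = 2*7*-2.5528 = -35.7396
  x_2 = -3.6597 - 0.02*-21.9579 = -3.2205
  y_2 = -2.5528 - 0.02*-35.7396 = -1.838
f(-3.2205, -1.838) = 3*(-3.2205)^2 + 7*(-1.838)^2 = 54.7635


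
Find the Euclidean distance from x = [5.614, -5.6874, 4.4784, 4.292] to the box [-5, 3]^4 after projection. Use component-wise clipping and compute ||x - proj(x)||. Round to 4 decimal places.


Project each component onto [-5, 3].
clip(5.614) = 3.0, clip(-5.6874) = -5.0, clip(4.4784) = 3.0, clip(4.292) = 3.0
Projection = [3.0, -5.0, 3.0, 3.0]
Squared diffs: [6.833, 0.4725, 2.1857, 1.6693]
Distance = sqrt(11.1605) = 3.3407


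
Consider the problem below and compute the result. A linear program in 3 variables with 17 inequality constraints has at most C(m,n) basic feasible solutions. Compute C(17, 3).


Each vertex corresponds to some choice of n active constraints out of m, so the number of vertices is at most C(m, n) = m! / (n!(m-n)!).
m = 17, n = 3
Numerator: 17 * 16 * 15
Denominator: 3! = 6
C(17, 3) = 680


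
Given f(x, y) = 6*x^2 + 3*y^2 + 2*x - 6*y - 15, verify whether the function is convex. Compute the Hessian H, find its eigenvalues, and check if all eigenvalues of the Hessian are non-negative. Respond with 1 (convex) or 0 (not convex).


The Hessian of f(x,y) = 6*x^2 + 3*y^2 + 2*x - 6*y - 15 is:
H = [[12, 0], [0, 6]]
Trace = 12 + 6 = 18
Determinant = 12*6 - (0)^2 = 72
Discriminant = (18)^2 - 4*72 = 36.0
Eigenvalues: lambda_1 = 6.0, lambda_2 = 12.0
The function is convex.

1


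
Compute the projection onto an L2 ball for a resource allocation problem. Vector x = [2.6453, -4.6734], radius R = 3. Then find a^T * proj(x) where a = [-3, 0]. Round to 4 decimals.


Step 1: Compute ||x|| (intermediates to 6 decimals).
||x|| = sqrt(2.6453^2 + (-4.6734)^2) = 5.370128
Step 2: Project.
Since ||x|| > R, scale = R/||x|| = 3/5.370128 = 0.558646, proj(x) = scale * x
proj(x) = [1.477786, -2.610776]
Step 3: Dot product.
a^T * proj(x) = -3*1.477786 + 0*(-2.610776) = -4.4334


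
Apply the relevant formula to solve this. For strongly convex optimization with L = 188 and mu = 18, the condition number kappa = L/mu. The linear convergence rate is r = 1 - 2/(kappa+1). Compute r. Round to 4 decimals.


Step 1: Compute the condition number.
kappa = L/mu = 188/18 = 10.4444
Step 2: Compute the convergence rate.
r = 1 - 2/(kappa + 1) = 1 - 2*mu/(L + mu) = (L - mu)/(L + mu) = 170/206 = 0.8252


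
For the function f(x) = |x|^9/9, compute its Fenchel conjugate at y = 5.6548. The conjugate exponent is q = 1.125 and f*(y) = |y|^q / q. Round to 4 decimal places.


The conjugate exponent q satisfies 1/p + 1/q = 1.
p = 9, so q = 9/(9 - 1) = 1.125
|y|^q = 5.6548^1.125 = 7.0221
f*(5.6548) = 7.0221 / 1.125 = 6.2419


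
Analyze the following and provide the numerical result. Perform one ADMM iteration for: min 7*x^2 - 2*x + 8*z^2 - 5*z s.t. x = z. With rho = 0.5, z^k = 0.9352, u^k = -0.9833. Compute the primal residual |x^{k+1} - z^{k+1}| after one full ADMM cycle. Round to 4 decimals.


ADMM iteration with rho = 0.5, z^k = 0.9352, u^k = -0.9833
Step 1: x-update.
Minimize 7*x^2 - 2*x + (0.5/2)*(x - 0.9352 - 0.9833)^2
FOC: (2*7 + 0.5)*x = 2 + 0.5*(0.9352 + 0.9833)
x^{k+1} = 0.2041
Step 2: z-update.
Minimize 8*z^2 - 5*z + (0.5/2)*(0.2041 - z - 0.9833)^2
FOC: (2*8 + 0.5)*z = 5 + 0.5*(0.2041 - 0.9833)
z^{k+1} = 0.2794
Step 3: u-update.
u^{k+1} = -0.9833 + 0.2041 - 0.2794 = -1.0586
Step 4: Primal residual = |0.2041 - 0.2794| = 0.0753


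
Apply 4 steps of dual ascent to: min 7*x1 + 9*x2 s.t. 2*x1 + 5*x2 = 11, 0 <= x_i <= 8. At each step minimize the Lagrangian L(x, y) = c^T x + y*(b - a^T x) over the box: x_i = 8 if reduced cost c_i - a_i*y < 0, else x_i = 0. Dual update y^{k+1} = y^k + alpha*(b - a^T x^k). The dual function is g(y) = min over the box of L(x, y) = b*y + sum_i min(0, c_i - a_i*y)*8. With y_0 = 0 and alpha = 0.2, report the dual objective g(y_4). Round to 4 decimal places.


Dual ascent for LP: min 7*x1 + 9*x2, 2*x1 + 5*x2 = 11, 0 <= x_i <= 8
Step 1: y^k = 0.0, reduced costs: (7.0, 9.0)
  x^k = (0.0, 0.0), subgradient = b - a^T x = 11.0
  y^{k+1} = 0.0 + 0.2*11.0 = 2.2
Step 2: y^k = 2.2, reduced costs: (2.6, -2.0)
  x^k = (0.0, 8.0), subgradient = b - a^T x = -29.0
  y^{k+1} = 2.2 + 0.2*-29.0 = -3.6
Step 3: y^k = -3.6, reduced costs: (14.2, 27.0)
  x^k = (0.0, 0.0), subgradient = b - a^T x = 11.0
  y^{k+1} = -3.6 + 0.2*11.0 = -1.4
Step 4: y^k = -1.4, reduced costs: (9.8, 16.0)
  x^k = (0.0, 0.0), subgradient = b - a^T x = 11.0
  y^{k+1} = -1.4 + 0.2*11.0 = 0.8
Dual objective at y_4 = 0.8: reduced costs (5.4, 5.0), box minimizer x = (0.0, 0.0)
g(y_4) = b*y + (c1 - a1*y)*x1 + (c2 - a2*y)*x2 = 11*0.8 + 5.4*0.0 + 5.0*0.0 = 8.8 + 0.0 + 0.0 = 8.8


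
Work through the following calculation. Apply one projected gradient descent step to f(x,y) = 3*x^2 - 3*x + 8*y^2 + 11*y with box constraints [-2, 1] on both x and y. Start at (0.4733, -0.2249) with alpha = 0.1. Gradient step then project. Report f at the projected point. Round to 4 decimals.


Step 1: Compute gradient at (0.4733, -0.2249).
grad_x = 2*3*0.4733 - 3 = -0.1602
grad_y = 2*8*-0.2249 + 11 = 7.4016
Step 2: Gradient step.
x_raw = 0.4733 - 0.1*-0.1602 = 0.4893
y_raw = -0.2249 - 0.1*7.4016 = -0.9651
Step 3: Project onto [-2, 1].
x_proj = clip(0.4893) = 0.4893
y_proj = clip(-0.9651) = -0.9651
Step 4: Evaluate f.
f(0.4893, -0.9651) = -3.9146


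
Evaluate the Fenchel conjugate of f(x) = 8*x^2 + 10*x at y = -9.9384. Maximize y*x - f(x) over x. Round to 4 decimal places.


f*(y) = sup_x {y*x - a*x^2 - b*x} = sup_x {(y-b)*x - a*x^2}
FOC: (y - b) - 2a*x = 0 => x* = (y - b)/(2a)
x* = (-9.9384 - 10)/(2*8) = -1.2462
f*(-9.9384) = (y-b)^2/(4a) = (-9.9384 - 10)^2/(4*8)
= 397.5398/32 = 12.4231


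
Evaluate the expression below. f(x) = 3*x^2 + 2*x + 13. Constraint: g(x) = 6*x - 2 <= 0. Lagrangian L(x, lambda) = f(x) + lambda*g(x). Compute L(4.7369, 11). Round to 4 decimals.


Step 1: Evaluate f(x).
f(4.7369) = 3*4.7369^2 + 2*4.7369 + 13 = 89.7885
Step 2: Evaluate g(x).
g(4.7369) = 6*4.7369 - 2 = 26.4214
Step 3: Compute Lagrangian.
L = 89.7885 + 11*26.4214 = 380.4239


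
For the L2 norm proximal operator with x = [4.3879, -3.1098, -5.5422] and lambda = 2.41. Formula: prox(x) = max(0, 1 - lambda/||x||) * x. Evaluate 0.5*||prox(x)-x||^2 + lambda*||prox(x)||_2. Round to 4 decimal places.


Step 1: Compute ||x||.
||x|| = 7.7227
Step 2: Compute scaling factor.
scale = max(0, 1 - 2.41/7.7227) = 0.6879
Step 3: prox(x) = [3.0186, -2.1393, -3.8127]
||prox(x)|| = 5.3127
Step 4: Proximal objective.
0.5*||prox-x||^2 = 2.9041
lambda*||prox|| = 12.8036
Total = 15.7077


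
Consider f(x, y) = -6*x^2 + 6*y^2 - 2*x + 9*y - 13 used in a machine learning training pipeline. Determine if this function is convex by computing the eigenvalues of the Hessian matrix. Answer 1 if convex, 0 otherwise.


The Hessian of f(x,y) = -6*x^2 + 6*y^2 - 2*x + 9*y - 13 is:
H = [[-12, 0], [0, 12]]
Trace = -12 + 12 = 0
Determinant = -12*12 - (0)^2 = -144
Discriminant = (0)^2 - 4*-144 = 576.0
Eigenvalues: lambda_1 = -12.0, lambda_2 = 12.0
The function is not convex.

0


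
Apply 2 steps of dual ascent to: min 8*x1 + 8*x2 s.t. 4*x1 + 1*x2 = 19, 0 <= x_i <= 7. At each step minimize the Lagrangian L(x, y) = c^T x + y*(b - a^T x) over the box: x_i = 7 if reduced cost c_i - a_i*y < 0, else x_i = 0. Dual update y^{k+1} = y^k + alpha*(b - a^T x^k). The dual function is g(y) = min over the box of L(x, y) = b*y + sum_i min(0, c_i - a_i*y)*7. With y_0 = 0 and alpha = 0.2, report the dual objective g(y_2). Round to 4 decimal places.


Dual ascent for LP: min 8*x1 + 8*x2, 4*x1 + 1*x2 = 19, 0 <= x_i <= 7
Step 1: y^k = 0.0, reduced costs: (8.0, 8.0)
  x^k = (0.0, 0.0), subgradient = b - a^T x = 19.0
  y^{k+1} = 0.0 + 0.2*19.0 = 3.8
Step 2: y^k = 3.8, reduced costs: (-7.2, 4.2)
  x^k = (7.0, 0.0), subgradient = b - a^T x = -9.0
  y^{k+1} = 3.8 + 0.2*-9.0 = 2.0
Dual objective at y_2 = 2.0: reduced costs (0.0, 6.0), box minimizer x = (0.0, 0.0)
g(y_2) = b*y + (c1 - a1*y)*x1 + (c2 - a2*y)*x2 = 19*2.0 + 0.0*0.0 + 6.0*0.0 = 38.0 + 0.0 + 0.0 = 38.0


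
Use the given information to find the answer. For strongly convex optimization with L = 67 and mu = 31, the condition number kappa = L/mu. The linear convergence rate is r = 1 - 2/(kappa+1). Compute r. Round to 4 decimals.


Step 1: Compute the condition number.
kappa = L/mu = 67/31 = 2.1613
Step 2: Compute the convergence rate.
r = 1 - 2/(kappa + 1) = 1 - 2*mu/(L + mu) = (L - mu)/(L + mu) = 36/98 = 0.3673


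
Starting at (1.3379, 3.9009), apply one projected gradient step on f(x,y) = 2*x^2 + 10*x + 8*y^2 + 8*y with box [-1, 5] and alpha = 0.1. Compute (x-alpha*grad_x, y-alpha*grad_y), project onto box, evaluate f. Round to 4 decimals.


Step 1: Compute gradient at (1.3379, 3.9009).
grad_x = 2*2*1.3379 + 10 = 15.3516
grad_y = 2*8*3.9009 + 8 = 70.4144
Step 2: Gradient step.
x_raw = 1.3379 - 0.1*15.3516 = -0.1973
y_raw = 3.9009 - 0.1*70.4144 = -3.1405
Step 3: Project onto [-1, 5].
x_proj = clip(-0.1973) = -0.1973
y_proj = clip(-3.1405) = -1.0
Step 4: Evaluate f.
f(-0.1973, -1.0) = -1.8948


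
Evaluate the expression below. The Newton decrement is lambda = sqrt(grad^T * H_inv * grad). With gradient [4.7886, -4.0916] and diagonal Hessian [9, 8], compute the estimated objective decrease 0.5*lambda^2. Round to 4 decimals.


Step 1: H is diagonal, so H^(-1) * g = [0.5321, -0.5115].
Step 2: g^T H^(-1) g = sum_i g_i^2 / H_ii
  = (4.7886)^2/9 + (-4.0916)^2/8
  = 2.5479 + 2.0926 = 4.6405
Step 3: Objective decrease = 0.5 * g^T H^(-1) g = 2.3203


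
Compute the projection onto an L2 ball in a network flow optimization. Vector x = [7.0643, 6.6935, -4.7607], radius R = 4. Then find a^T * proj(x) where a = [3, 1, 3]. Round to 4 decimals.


Step 1: Compute ||x|| (intermediates to 6 decimals).
||x|| = sqrt(7.0643^2 + 6.6935^2 + (-4.7607)^2) = 10.833815
Step 2: Project.
Since ||x|| > R, scale = R/||x|| = 4/10.833815 = 0.369214, proj(x) = scale * x
proj(x) = [2.608238, 2.471334, -1.757717]
Step 3: Dot product.
a^T * proj(x) = 3*2.608238 + 1*2.471334 + 3*(-1.757717) = 5.0229


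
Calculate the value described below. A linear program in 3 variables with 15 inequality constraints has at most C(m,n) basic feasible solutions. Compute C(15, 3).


Each vertex corresponds to some choice of n active constraints out of m, so the number of vertices is at most C(m, n) = m! / (n!(m-n)!).
m = 15, n = 3
Numerator: 15 * 14 * 13
Denominator: 3! = 6
C(15, 3) = 455


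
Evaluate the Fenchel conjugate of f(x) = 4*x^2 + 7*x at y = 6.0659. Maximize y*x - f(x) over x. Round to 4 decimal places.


f*(y) = sup_x {y*x - a*x^2 - b*x} = sup_x {(y-b)*x - a*x^2}
FOC: (y - b) - 2a*x = 0 => x* = (y - b)/(2a)
x* = (6.0659 - 7)/(2*4) = -0.1168
f*(6.0659) = (y-b)^2/(4a) = (6.0659 - 7)^2/(4*4)
= 0.8725/16 = 0.0545


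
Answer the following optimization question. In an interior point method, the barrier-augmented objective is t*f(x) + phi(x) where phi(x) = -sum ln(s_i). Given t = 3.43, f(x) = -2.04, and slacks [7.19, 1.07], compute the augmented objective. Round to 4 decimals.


Step 1: Compute log-barrier.
ln values: [1.9727, 0.0677]
phi = -(1.9727 + 0.0677) = -2.0403
Step 2: Compute augmented objective.
t*f(x) = 3.43*-2.04 = -6.9972
Total = -6.9972 - 2.0403 = -9.0375


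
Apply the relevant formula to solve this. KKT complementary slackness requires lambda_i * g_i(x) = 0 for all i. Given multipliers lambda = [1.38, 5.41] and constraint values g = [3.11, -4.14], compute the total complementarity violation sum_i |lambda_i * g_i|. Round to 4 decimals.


KKT complementary slackness check:
lambda_1 * g_1 = 1.38 * 3.11 = 4.2918
lambda_2 * g_2 = 5.41 * -4.14 = -22.3974
Total violation = 4.2918 + 22.3974 = 26.6892


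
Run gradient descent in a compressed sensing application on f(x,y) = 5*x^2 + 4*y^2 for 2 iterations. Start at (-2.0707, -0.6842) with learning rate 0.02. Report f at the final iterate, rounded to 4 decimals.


Gradient descent on f(x,y) = 5*x^2 + 4*y^2.
Starting point: (-2.0707, -0.6842), alpha = 0.02
Step 1: grad_x = 2*5*-2.0707 = -20.707, grad_y = 2*4*-0.6842 = -5.4736
  x_1 = -2.0707 - 0.02*-20.707 = -1.6566
  y_1 = -0.6842 - 0.02*-5.4736 = -0.5747
Step 2: grad_x = 2*5*-1.6566 = -16.5656, grad_y = 2*4*-0.5747 = -4.5978
  x_2 = -1.6566 - 0.02*-16.5656 = -1.3252
  y_2 = -0.5747 - 0.02*-4.5978 = -0.4828
f(-1.3252, -0.4828) = 5*(-1.3252)^2 + 4*(-0.4828)^2 = 9.7137


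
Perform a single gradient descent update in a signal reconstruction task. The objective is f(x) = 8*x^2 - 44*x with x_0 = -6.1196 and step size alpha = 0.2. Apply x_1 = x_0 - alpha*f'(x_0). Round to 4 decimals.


We compute the gradient at x_0 and apply the update.
f'(x) = 16*x - 44
f'(-6.1196) = 16*-6.1196 - 44 = -141.9136
x_1 = -6.1196 - 0.2*-141.9136 = 22.2631


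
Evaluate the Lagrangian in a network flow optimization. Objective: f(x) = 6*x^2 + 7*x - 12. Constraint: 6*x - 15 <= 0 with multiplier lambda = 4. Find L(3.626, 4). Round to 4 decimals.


Step 1: Evaluate f(x).
f(3.626) = 6*3.626^2 + 7*3.626 - 12 = 92.2693
Step 2: Evaluate g(x).
g(3.626) = 6*3.626 - 15 = 6.756
Step 3: Compute Lagrangian.
L = 92.2693 + 4*6.756 = 119.2933
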